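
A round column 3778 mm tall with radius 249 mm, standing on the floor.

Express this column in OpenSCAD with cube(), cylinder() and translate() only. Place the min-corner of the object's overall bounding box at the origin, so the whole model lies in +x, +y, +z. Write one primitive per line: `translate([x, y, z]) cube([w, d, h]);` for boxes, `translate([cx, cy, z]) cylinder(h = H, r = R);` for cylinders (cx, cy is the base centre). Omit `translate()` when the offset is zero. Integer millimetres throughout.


translate([249, 249, 0]) cylinder(h = 3778, r = 249);


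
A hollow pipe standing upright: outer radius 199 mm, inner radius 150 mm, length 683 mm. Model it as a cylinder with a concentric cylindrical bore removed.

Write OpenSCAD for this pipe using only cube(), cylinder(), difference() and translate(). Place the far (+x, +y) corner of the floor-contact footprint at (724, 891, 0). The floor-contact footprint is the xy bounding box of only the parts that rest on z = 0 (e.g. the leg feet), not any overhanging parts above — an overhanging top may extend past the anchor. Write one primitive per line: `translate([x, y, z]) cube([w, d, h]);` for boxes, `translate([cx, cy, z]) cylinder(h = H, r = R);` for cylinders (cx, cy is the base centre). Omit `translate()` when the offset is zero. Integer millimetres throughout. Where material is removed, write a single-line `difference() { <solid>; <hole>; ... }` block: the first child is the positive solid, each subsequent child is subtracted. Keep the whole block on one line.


difference() { translate([525, 692, 0]) cylinder(h = 683, r = 199); translate([525, 692, 0]) cylinder(h = 683, r = 150); }


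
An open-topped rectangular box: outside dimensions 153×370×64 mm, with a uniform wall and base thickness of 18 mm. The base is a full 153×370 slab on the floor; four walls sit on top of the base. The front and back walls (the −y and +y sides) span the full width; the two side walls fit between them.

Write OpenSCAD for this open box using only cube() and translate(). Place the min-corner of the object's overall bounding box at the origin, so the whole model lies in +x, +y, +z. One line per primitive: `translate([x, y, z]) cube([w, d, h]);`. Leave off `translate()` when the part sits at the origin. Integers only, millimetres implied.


cube([153, 370, 18]);
translate([0, 0, 18]) cube([153, 18, 46]);
translate([0, 352, 18]) cube([153, 18, 46]);
translate([0, 18, 18]) cube([18, 334, 46]);
translate([135, 18, 18]) cube([18, 334, 46]);


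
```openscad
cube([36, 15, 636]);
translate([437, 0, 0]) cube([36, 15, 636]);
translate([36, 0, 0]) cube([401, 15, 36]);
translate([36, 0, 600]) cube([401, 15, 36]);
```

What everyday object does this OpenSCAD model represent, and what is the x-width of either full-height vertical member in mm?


A picture frame. The border width is 36 mm.

Four thin pieces enclosing a rectangular opening — a picture frame. The two full-height stiles are 636 mm tall; the top rail sits at z = 600 and is 36 mm tall, so the border above the opening is 636 − 600 = 36 mm, matching the stile x-width.


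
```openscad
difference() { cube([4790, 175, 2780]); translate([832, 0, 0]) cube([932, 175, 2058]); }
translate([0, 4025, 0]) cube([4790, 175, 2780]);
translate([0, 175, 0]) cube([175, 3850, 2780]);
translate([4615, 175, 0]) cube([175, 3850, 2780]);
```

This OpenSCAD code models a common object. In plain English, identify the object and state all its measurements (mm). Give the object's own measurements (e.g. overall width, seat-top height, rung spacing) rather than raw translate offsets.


A single room: four walls, each 2780 mm tall and 175 mm thick, enclosing an outside footprint 4790×4200 mm (x × y), no floor or roof. The front and back walls (−y and +y sides) run the full x-width; the side walls fit between their inner faces. A door opening 932 mm wide and 2058 mm tall is cut through the front wall from the floor up, its −x edge 832 mm from the wall's −x end.


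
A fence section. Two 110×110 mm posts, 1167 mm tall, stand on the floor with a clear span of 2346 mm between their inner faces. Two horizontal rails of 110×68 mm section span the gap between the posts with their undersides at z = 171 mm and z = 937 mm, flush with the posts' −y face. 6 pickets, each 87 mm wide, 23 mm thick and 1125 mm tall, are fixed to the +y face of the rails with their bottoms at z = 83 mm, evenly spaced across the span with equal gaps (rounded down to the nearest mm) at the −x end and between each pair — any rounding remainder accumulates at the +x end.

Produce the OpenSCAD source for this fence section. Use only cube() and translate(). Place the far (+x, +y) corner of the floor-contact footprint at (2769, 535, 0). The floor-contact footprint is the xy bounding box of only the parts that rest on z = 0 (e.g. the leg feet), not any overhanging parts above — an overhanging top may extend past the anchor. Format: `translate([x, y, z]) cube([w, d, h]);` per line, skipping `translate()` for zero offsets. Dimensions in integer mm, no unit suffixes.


translate([203, 425, 0]) cube([110, 110, 1167]);
translate([2659, 425, 0]) cube([110, 110, 1167]);
translate([313, 425, 171]) cube([2346, 110, 68]);
translate([313, 425, 937]) cube([2346, 110, 68]);
translate([573, 535, 83]) cube([87, 23, 1125]);
translate([920, 535, 83]) cube([87, 23, 1125]);
translate([1267, 535, 83]) cube([87, 23, 1125]);
translate([1614, 535, 83]) cube([87, 23, 1125]);
translate([1961, 535, 83]) cube([87, 23, 1125]);
translate([2308, 535, 83]) cube([87, 23, 1125]);


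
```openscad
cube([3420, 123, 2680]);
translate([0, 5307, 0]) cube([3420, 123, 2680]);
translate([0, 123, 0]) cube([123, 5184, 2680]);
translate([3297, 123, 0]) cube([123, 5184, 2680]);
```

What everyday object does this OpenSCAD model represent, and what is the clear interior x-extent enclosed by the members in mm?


A house (or room) frame. The interior width is 3174 mm.

Four 2680 mm walls enclosing a rectangle with no floor or roof — a room or house frame. Outside width is 3420 mm and wall thickness is 123 mm, so the interior width is 3420 − 2 × 123 = 3174 mm.


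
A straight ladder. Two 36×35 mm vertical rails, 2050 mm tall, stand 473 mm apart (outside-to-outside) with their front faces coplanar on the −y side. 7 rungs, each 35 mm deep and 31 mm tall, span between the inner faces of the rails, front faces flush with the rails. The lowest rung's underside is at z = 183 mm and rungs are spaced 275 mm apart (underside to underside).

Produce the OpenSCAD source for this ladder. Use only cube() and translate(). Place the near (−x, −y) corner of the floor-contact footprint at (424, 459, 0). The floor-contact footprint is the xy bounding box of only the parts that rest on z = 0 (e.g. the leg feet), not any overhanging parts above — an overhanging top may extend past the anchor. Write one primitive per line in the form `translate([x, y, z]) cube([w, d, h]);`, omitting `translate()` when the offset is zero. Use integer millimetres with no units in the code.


translate([424, 459, 0]) cube([36, 35, 2050]);
translate([861, 459, 0]) cube([36, 35, 2050]);
translate([460, 459, 183]) cube([401, 35, 31]);
translate([460, 459, 458]) cube([401, 35, 31]);
translate([460, 459, 733]) cube([401, 35, 31]);
translate([460, 459, 1008]) cube([401, 35, 31]);
translate([460, 459, 1283]) cube([401, 35, 31]);
translate([460, 459, 1558]) cube([401, 35, 31]);
translate([460, 459, 1833]) cube([401, 35, 31]);


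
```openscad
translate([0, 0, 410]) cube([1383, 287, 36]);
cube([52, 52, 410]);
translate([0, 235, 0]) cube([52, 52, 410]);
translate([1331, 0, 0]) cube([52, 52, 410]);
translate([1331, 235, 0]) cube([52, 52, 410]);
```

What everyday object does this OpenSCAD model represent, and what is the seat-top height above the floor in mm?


A bench. The seat-top height is 446 mm.

A long slab on four corner posts — a bench. The slab sits at z = 410 with thickness 36, so the top is 410 + 36 = 446 mm.


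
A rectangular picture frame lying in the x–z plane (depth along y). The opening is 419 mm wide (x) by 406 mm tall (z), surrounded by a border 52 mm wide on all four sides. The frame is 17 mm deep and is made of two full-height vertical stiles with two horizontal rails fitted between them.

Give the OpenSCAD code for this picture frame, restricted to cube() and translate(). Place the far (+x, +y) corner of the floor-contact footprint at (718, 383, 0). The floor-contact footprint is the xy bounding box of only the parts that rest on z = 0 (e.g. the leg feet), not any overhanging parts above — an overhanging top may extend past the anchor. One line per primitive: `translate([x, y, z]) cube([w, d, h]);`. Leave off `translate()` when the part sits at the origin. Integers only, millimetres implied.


translate([195, 366, 0]) cube([52, 17, 510]);
translate([666, 366, 0]) cube([52, 17, 510]);
translate([247, 366, 0]) cube([419, 17, 52]);
translate([247, 366, 458]) cube([419, 17, 52]);


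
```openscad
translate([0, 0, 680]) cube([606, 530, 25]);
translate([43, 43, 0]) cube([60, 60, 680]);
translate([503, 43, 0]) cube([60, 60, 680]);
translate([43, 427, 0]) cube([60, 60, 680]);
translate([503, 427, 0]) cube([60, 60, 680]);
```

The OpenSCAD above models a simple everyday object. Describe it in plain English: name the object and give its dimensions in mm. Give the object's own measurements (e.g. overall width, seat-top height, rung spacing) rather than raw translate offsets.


A table: top 606 mm (x) × 530 mm (y), 25 mm thick, upper face at z = 705 mm, on four 60×60 mm square legs, each inset 43 mm from the nearest pair of top edges from z = 0 to the bottom of the top.


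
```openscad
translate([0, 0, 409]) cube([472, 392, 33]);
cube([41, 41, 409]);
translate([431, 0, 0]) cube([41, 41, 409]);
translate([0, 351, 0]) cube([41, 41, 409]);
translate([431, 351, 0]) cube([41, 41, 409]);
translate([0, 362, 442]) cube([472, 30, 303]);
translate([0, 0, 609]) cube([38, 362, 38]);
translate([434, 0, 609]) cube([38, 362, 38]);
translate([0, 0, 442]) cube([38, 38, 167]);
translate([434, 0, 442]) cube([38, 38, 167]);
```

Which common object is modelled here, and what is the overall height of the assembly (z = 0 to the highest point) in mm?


A chair. The overall height is 745 mm.

A slab on four corner posts with a tall panel at the back — a chair. The seat slab sits at z = 409 with thickness 33, and the 303 mm backrest starts at the seat top, so the overall height is 409 + 33 + 303 = 745 mm.


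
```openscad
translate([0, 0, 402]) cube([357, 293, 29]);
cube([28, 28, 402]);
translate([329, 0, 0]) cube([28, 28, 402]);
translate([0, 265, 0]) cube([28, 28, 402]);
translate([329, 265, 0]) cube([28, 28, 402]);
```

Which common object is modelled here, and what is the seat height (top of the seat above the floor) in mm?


A stool. The seat height is 431 mm.

A 357×293×29 slab at z = 402 on four corner posts — a stool. The seat top is 402 + 29 = 431 mm.


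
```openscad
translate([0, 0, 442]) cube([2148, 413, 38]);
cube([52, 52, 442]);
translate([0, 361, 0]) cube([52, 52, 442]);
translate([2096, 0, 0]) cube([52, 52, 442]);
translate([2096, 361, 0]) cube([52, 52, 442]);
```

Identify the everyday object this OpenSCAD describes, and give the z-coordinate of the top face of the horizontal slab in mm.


A bench. The seat-top height is 480 mm.

A long slab on four corner posts — a bench. The slab sits at z = 442 with thickness 38, so the top is 442 + 38 = 480 mm.


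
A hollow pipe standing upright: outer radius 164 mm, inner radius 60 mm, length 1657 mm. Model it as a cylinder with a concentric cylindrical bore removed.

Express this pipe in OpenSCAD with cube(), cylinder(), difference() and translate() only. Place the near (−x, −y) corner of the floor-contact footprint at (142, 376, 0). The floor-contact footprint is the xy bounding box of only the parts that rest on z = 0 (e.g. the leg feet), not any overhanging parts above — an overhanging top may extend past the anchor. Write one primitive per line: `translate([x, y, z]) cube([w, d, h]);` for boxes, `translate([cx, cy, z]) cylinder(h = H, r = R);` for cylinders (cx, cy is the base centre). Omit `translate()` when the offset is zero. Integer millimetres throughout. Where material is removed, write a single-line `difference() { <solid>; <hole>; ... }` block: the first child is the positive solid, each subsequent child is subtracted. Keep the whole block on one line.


difference() { translate([306, 540, 0]) cylinder(h = 1657, r = 164); translate([306, 540, 0]) cylinder(h = 1657, r = 60); }


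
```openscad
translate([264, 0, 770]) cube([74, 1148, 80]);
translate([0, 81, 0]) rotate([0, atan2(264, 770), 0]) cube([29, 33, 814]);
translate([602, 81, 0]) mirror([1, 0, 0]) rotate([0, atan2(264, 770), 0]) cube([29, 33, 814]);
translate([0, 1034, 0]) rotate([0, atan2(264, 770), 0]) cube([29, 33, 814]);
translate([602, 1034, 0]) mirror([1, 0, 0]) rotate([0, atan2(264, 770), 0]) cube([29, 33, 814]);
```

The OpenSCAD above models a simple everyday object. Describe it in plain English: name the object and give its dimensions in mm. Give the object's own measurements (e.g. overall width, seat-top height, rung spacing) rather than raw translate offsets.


A sawhorse. A 74×1148×80 mm beam (x, y, z) sits on two A-frame leg pairs. Each pair is two raked legs of 29×33 mm section (33 mm along y) splaying symmetrically in x. Each leg rises 770 mm vertically over 264 mm of horizontal reach and is 814 mm long along its own axis. Every leg's outer bottom edge rests on the floor and its outer top edge meets a bottom edge of the beam — the left legs (tilting toward +x) meet the beam's −x bottom edge, the right legs (their mirror images, tilting toward −x) meet its +x bottom edge — so the leg tops tuck under the beam, the beam's underside is 770 mm above the floor, and the feet are 602 mm apart outside-to-outside with the beam centred between them. The two leg pairs are set in 81 mm from either end of the beam.


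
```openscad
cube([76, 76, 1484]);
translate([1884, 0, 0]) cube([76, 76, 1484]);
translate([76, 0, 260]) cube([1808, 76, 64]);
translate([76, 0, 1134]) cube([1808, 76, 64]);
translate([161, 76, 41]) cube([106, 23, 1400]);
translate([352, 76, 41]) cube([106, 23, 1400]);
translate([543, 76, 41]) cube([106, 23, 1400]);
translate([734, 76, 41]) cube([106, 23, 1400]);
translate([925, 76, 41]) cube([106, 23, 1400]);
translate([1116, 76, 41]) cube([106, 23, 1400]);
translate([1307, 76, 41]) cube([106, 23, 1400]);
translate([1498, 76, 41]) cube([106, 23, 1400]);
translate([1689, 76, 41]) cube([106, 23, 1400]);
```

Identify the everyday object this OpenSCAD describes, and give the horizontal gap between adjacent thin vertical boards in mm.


A fence section. The picket gap is 85 mm.

Two posts, two rails, 9 pickets — a fence section. Span 1808 mm holds 9 pickets of 106 mm with 10 equal gaps: ⌊(1808 − 9·106) / 10⌋ = 85 mm.


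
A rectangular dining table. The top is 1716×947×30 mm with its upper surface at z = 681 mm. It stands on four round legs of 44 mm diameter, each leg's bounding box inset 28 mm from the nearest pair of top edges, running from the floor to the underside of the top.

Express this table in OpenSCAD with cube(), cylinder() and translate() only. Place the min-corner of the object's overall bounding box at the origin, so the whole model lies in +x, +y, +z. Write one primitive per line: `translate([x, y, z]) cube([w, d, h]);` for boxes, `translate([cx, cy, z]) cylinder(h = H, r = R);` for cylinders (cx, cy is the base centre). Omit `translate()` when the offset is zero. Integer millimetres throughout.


translate([0, 0, 651]) cube([1716, 947, 30]);
translate([50, 50, 0]) cylinder(h = 651, r = 22);
translate([1666, 50, 0]) cylinder(h = 651, r = 22);
translate([50, 897, 0]) cylinder(h = 651, r = 22);
translate([1666, 897, 0]) cylinder(h = 651, r = 22);


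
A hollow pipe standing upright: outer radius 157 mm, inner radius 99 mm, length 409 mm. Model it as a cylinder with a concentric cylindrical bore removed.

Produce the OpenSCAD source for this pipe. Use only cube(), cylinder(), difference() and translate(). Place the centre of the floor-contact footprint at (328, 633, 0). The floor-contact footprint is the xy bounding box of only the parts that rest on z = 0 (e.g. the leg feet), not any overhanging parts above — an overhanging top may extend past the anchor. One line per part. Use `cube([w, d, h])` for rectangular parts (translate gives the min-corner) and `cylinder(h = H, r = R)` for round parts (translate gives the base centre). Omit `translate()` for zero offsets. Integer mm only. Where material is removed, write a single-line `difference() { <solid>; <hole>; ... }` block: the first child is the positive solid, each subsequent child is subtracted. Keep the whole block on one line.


difference() { translate([328, 633, 0]) cylinder(h = 409, r = 157); translate([328, 633, 0]) cylinder(h = 409, r = 99); }


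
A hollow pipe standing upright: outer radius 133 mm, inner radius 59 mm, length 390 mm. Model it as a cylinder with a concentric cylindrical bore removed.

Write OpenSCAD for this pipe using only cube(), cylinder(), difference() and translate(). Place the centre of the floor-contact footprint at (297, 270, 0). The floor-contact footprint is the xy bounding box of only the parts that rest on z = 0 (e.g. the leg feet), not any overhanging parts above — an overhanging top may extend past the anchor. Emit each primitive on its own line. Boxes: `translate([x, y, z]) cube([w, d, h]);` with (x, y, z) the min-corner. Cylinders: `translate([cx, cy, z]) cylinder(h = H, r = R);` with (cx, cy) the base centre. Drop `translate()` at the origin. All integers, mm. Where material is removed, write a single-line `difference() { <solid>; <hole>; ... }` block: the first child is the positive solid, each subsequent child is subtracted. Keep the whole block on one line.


difference() { translate([297, 270, 0]) cylinder(h = 390, r = 133); translate([297, 270, 0]) cylinder(h = 390, r = 59); }


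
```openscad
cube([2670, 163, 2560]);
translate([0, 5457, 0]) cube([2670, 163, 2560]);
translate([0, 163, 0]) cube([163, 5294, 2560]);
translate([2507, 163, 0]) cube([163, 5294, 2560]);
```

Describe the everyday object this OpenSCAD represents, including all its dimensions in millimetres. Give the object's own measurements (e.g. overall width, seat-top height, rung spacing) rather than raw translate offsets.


The wall frame of a small rectangular building: four walls, each 2560 mm tall and 163 mm thick, enclosing a footprint 2670 mm (x) by 5620 mm (y) outside-to-outside, with no floor or roof. The front and back walls (the −y and +y sides) span the full width; the two side walls fit between them.


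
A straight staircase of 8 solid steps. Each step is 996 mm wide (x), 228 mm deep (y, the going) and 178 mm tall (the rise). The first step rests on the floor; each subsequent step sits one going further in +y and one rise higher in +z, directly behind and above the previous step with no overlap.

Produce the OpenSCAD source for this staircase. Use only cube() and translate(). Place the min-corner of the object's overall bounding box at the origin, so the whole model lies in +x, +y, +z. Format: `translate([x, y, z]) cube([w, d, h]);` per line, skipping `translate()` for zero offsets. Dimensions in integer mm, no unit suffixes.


cube([996, 228, 178]);
translate([0, 228, 178]) cube([996, 228, 178]);
translate([0, 456, 356]) cube([996, 228, 178]);
translate([0, 684, 534]) cube([996, 228, 178]);
translate([0, 912, 712]) cube([996, 228, 178]);
translate([0, 1140, 890]) cube([996, 228, 178]);
translate([0, 1368, 1068]) cube([996, 228, 178]);
translate([0, 1596, 1246]) cube([996, 228, 178]);


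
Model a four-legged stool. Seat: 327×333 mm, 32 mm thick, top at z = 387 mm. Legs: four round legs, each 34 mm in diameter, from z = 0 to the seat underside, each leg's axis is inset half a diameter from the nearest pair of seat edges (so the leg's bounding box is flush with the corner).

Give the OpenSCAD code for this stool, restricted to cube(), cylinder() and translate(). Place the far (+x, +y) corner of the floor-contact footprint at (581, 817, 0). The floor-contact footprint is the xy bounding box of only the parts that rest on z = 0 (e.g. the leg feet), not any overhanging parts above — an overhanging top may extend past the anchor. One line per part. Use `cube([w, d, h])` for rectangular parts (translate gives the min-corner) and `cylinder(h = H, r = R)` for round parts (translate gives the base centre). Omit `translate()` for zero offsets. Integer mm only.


// leg_h = 387 - 32 = 355
translate([254, 484, 355]) cube([327, 333, 32]);
translate([271, 501, 0]) cylinder(h = 355, r = 17);
translate([564, 501, 0]) cylinder(h = 355, r = 17);
translate([271, 800, 0]) cylinder(h = 355, r = 17);
translate([564, 800, 0]) cylinder(h = 355, r = 17);


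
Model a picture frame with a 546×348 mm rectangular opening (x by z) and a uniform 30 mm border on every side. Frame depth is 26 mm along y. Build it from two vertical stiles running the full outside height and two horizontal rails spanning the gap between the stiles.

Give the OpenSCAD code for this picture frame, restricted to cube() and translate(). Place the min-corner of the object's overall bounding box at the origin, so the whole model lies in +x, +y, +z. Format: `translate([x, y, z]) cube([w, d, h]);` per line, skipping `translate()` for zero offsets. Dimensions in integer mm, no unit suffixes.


cube([30, 26, 408]);
translate([576, 0, 0]) cube([30, 26, 408]);
translate([30, 0, 0]) cube([546, 26, 30]);
translate([30, 0, 378]) cube([546, 26, 30]);


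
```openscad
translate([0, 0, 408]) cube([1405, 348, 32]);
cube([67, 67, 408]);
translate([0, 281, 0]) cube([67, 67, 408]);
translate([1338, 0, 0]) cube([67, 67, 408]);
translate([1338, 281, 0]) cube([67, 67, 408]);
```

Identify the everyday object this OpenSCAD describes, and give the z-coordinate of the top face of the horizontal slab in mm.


A bench. The seat-top height is 440 mm.

A long slab on four corner posts — a bench. The slab sits at z = 408 with thickness 32, so the top is 408 + 32 = 440 mm.


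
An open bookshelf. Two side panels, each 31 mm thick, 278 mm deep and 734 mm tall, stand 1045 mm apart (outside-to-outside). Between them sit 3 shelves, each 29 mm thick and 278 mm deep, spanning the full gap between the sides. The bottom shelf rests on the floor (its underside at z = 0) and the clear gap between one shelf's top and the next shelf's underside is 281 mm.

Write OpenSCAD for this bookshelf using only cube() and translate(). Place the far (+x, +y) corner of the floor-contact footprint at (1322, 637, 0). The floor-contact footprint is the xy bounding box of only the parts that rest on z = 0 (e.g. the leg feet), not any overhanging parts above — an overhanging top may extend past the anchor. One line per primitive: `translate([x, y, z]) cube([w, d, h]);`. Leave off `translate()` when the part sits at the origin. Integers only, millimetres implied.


translate([277, 359, 0]) cube([31, 278, 734]);
translate([1291, 359, 0]) cube([31, 278, 734]);
translate([308, 359, 0]) cube([983, 278, 29]);
translate([308, 359, 310]) cube([983, 278, 29]);
translate([308, 359, 620]) cube([983, 278, 29]);


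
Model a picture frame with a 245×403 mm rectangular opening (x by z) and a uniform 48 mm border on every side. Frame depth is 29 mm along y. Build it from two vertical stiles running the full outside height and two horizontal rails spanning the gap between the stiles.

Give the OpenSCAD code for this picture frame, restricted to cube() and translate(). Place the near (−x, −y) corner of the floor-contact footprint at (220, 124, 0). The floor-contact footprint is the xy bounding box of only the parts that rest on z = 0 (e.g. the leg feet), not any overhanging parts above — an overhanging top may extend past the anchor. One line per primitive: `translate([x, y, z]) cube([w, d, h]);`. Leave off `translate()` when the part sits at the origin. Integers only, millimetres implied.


translate([220, 124, 0]) cube([48, 29, 499]);
translate([513, 124, 0]) cube([48, 29, 499]);
translate([268, 124, 0]) cube([245, 29, 48]);
translate([268, 124, 451]) cube([245, 29, 48]);


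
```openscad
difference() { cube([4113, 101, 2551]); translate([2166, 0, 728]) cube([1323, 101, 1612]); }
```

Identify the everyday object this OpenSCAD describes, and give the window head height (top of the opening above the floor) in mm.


A wall with a window opening. The window head height is 2340 mm.

A wall with a rectangular opening subtracted — a window. Sill at z = 728, opening 1612 mm tall, so the head is at 728 + 1612 = 2340 mm.


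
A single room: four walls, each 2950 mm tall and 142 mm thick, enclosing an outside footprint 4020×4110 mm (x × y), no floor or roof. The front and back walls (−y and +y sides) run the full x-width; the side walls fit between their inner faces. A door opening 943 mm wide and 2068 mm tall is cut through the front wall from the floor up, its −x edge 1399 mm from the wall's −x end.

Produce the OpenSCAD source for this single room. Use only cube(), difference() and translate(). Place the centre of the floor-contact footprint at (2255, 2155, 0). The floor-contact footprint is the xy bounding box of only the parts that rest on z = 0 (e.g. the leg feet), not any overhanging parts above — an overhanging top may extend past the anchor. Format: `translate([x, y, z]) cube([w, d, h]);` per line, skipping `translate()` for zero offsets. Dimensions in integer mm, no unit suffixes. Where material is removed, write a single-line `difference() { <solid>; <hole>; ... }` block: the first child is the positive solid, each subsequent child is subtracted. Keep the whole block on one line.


difference() { translate([245, 100, 0]) cube([4020, 142, 2950]); translate([1644, 100, 0]) cube([943, 142, 2068]); }
translate([245, 4068, 0]) cube([4020, 142, 2950]);
translate([245, 242, 0]) cube([142, 3826, 2950]);
translate([4123, 242, 0]) cube([142, 3826, 2950]);


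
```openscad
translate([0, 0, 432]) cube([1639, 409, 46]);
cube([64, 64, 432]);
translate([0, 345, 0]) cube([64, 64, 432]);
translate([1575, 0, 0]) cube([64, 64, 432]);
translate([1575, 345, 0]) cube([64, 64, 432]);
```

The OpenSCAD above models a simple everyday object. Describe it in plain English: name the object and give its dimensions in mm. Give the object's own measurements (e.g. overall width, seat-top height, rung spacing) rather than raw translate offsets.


A long wooden bench with a 1639 mm (x) × 409 mm (y) seat, 46 mm thick, its top surface 478 mm above the floor. Four 64 mm square legs at the seat corners, flush with the edges, run from z = 0 to the seat underside.


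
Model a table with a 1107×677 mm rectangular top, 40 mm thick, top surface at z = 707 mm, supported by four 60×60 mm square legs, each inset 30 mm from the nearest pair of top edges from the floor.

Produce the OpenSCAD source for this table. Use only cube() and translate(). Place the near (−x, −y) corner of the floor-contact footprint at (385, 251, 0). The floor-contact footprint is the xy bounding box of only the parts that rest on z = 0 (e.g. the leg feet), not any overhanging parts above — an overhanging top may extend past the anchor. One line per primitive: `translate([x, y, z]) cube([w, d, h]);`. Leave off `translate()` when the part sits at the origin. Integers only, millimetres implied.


translate([355, 221, 667]) cube([1107, 677, 40]);
translate([385, 251, 0]) cube([60, 60, 667]);
translate([1372, 251, 0]) cube([60, 60, 667]);
translate([385, 808, 0]) cube([60, 60, 667]);
translate([1372, 808, 0]) cube([60, 60, 667]);


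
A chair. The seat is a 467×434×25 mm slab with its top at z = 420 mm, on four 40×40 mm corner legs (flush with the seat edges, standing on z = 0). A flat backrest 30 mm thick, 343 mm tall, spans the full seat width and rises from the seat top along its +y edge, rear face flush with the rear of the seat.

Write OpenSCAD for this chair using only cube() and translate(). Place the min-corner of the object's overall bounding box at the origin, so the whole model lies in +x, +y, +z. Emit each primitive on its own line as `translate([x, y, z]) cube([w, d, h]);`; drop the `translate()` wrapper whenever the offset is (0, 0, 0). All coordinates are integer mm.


// leg_h = 420 - 25 = 395
translate([0, 0, 395]) cube([467, 434, 25]);
cube([40, 40, 395]);
translate([427, 0, 0]) cube([40, 40, 395]);
translate([0, 394, 0]) cube([40, 40, 395]);
translate([427, 394, 0]) cube([40, 40, 395]);
translate([0, 404, 420]) cube([467, 30, 343]);


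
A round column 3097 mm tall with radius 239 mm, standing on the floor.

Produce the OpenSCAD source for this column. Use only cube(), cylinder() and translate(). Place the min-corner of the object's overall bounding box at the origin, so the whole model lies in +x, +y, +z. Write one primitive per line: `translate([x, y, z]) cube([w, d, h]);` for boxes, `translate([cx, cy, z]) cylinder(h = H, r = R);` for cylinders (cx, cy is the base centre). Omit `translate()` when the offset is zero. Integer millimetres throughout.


translate([239, 239, 0]) cylinder(h = 3097, r = 239);


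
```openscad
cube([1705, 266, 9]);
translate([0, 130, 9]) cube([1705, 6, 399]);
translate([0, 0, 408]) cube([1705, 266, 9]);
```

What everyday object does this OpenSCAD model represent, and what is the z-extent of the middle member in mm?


An I-beam. The web height is 399 mm.

Two wide flanges with a thin centred web — an I-beam. Overall 417 mm minus two 9 mm flanges gives a web of 417 − 2·9 = 399 mm.


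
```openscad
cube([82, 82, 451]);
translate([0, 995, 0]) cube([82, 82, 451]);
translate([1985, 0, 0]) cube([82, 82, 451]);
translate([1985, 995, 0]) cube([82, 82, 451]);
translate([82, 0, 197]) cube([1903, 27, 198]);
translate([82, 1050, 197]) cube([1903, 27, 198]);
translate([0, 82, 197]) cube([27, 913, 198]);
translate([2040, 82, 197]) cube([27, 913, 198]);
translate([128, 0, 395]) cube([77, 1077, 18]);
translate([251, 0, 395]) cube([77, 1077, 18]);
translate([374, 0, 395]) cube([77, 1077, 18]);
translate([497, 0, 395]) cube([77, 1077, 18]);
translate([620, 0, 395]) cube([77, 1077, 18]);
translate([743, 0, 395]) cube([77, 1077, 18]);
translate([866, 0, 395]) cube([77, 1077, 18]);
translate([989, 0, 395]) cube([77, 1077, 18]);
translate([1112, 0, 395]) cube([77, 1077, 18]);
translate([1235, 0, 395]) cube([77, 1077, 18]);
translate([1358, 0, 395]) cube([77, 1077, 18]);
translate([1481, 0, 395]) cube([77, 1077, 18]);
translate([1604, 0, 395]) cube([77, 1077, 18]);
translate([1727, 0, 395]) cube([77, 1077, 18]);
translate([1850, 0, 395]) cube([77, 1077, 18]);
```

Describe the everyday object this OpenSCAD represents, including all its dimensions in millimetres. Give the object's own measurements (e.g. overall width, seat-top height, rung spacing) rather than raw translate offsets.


A bed frame 2067 mm long (x) by 1077 mm wide (y). Four 82×82 mm corner posts, 451 mm tall, at the corners of the footprint. Four rails of 27 mm thickness and 198 mm height run between adjacent posts with their undersides at z = 197 mm, their outer faces flush with the outside of the frame (the two x-running rails run between the posts' inner faces; the two y-running rails run between the posts' inner faces). 15 slats, each 77 mm wide (x) and 18 mm thick, lie across the top of the two x-running rails, running the full 1077 mm width of the frame in y; along x they sit between the end posts with a 46 mm gap after the −x posts and between neighbouring slats, leaving 58 mm before the +x posts.


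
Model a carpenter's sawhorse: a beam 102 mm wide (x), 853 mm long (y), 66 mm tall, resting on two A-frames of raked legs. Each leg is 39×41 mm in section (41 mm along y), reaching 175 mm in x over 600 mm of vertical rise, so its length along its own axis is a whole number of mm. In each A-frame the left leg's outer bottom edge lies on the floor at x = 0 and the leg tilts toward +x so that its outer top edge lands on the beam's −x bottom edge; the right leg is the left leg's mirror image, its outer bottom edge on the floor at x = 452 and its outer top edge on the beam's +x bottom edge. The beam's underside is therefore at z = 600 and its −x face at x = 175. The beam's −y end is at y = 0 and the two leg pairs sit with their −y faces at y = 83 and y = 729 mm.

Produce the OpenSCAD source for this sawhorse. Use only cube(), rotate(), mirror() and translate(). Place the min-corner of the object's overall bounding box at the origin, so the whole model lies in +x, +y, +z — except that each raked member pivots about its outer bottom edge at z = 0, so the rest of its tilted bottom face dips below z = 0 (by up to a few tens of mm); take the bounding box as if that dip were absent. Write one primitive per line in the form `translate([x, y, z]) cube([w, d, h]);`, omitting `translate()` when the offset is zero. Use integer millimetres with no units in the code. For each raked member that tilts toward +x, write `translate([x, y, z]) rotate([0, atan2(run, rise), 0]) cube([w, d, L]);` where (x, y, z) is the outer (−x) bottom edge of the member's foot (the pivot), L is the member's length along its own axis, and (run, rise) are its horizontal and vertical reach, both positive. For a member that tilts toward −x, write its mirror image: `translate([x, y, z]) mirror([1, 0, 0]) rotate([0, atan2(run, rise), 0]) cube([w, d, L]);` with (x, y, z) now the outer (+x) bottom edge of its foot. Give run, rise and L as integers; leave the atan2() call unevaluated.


translate([175, 0, 600]) cube([102, 853, 66]);
translate([0, 83, 0]) rotate([0, atan2(175, 600), 0]) cube([39, 41, 625]);
translate([452, 83, 0]) mirror([1, 0, 0]) rotate([0, atan2(175, 600), 0]) cube([39, 41, 625]);
translate([0, 729, 0]) rotate([0, atan2(175, 600), 0]) cube([39, 41, 625]);
translate([452, 729, 0]) mirror([1, 0, 0]) rotate([0, atan2(175, 600), 0]) cube([39, 41, 625]);


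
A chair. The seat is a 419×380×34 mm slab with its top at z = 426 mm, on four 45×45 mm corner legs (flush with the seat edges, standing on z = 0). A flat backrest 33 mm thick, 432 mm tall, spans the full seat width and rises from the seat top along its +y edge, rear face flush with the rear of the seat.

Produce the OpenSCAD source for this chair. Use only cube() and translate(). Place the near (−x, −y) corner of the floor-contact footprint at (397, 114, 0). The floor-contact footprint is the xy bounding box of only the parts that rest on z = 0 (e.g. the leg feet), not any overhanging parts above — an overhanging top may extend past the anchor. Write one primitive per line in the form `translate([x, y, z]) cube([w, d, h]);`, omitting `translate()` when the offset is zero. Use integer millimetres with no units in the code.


translate([397, 114, 392]) cube([419, 380, 34]);
translate([397, 114, 0]) cube([45, 45, 392]);
translate([771, 114, 0]) cube([45, 45, 392]);
translate([397, 449, 0]) cube([45, 45, 392]);
translate([771, 449, 0]) cube([45, 45, 392]);
translate([397, 461, 426]) cube([419, 33, 432]);


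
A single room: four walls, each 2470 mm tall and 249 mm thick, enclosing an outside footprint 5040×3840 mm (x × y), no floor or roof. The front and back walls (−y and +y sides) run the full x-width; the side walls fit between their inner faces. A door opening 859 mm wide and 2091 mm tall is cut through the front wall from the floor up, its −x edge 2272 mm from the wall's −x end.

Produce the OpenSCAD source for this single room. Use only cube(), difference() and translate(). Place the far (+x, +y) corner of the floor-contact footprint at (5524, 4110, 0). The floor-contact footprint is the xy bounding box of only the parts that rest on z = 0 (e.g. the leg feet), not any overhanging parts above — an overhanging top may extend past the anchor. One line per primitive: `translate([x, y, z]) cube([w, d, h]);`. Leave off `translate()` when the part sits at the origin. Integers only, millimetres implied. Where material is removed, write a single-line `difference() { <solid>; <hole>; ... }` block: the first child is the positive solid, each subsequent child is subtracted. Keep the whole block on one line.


difference() { translate([484, 270, 0]) cube([5040, 249, 2470]); translate([2756, 270, 0]) cube([859, 249, 2091]); }
translate([484, 3861, 0]) cube([5040, 249, 2470]);
translate([484, 519, 0]) cube([249, 3342, 2470]);
translate([5275, 519, 0]) cube([249, 3342, 2470]);


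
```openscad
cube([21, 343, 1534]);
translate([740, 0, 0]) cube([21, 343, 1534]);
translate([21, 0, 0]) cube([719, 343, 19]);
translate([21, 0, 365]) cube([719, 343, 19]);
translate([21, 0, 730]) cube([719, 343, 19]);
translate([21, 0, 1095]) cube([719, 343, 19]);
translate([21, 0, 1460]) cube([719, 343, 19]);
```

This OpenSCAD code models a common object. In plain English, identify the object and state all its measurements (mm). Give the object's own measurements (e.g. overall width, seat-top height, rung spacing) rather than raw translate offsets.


An open bookshelf. Two side panels, each 21 mm thick, 343 mm deep and 1534 mm tall, stand 761 mm apart (outside-to-outside). Between them sit 5 shelves, each 19 mm thick and 343 mm deep, spanning the full gap between the sides. The bottom shelf rests on the floor (its underside at z = 0) and the clear gap between one shelf's top and the next shelf's underside is 346 mm.


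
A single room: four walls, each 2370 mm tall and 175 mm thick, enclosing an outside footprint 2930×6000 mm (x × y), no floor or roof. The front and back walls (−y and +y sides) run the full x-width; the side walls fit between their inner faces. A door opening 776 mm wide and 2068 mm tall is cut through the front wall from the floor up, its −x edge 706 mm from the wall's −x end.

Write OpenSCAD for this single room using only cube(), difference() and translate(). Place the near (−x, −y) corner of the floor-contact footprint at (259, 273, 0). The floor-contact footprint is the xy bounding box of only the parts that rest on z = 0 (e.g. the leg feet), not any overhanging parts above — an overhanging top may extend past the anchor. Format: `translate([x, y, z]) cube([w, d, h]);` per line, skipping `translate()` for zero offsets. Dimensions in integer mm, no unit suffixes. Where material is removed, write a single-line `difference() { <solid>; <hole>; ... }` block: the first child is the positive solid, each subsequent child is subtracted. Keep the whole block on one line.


difference() { translate([259, 273, 0]) cube([2930, 175, 2370]); translate([965, 273, 0]) cube([776, 175, 2068]); }
translate([259, 6098, 0]) cube([2930, 175, 2370]);
translate([259, 448, 0]) cube([175, 5650, 2370]);
translate([3014, 448, 0]) cube([175, 5650, 2370]);


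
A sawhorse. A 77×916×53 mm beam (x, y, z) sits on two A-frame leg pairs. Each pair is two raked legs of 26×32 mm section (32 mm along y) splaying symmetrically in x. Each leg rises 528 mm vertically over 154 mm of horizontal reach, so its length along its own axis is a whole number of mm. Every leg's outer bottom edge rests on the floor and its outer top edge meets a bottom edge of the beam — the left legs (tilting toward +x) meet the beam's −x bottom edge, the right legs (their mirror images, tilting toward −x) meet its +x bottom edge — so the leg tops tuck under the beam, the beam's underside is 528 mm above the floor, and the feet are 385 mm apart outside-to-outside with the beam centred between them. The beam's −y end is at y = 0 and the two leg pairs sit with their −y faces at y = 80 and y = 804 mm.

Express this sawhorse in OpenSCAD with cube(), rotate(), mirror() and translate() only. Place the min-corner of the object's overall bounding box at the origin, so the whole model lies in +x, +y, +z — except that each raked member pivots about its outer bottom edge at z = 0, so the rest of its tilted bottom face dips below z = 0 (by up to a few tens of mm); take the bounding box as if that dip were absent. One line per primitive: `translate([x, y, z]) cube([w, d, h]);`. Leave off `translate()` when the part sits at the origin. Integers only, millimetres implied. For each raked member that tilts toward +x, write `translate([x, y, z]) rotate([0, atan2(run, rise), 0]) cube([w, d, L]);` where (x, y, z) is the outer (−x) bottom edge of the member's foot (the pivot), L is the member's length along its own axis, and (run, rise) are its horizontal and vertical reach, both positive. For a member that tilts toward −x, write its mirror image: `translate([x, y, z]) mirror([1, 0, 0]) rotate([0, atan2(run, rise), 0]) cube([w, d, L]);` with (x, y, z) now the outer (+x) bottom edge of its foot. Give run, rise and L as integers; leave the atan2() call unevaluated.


translate([154, 0, 528]) cube([77, 916, 53]);
translate([0, 80, 0]) rotate([0, atan2(154, 528), 0]) cube([26, 32, 550]);
translate([385, 80, 0]) mirror([1, 0, 0]) rotate([0, atan2(154, 528), 0]) cube([26, 32, 550]);
translate([0, 804, 0]) rotate([0, atan2(154, 528), 0]) cube([26, 32, 550]);
translate([385, 804, 0]) mirror([1, 0, 0]) rotate([0, atan2(154, 528), 0]) cube([26, 32, 550]);
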